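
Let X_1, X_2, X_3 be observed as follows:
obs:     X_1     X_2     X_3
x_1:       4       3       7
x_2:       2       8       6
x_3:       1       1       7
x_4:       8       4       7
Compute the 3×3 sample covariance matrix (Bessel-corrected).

Step 1 — column means:
  mean(X_1) = (4 + 2 + 1 + 8) / 4 = 15/4 = 3.75
  mean(X_2) = (3 + 8 + 1 + 4) / 4 = 16/4 = 4
  mean(X_3) = (7 + 6 + 7 + 7) / 4 = 27/4 = 6.75

Step 2 — sample covariance S[i,j] = (1/(n-1)) · Σ_k (x_{k,i} - mean_i) · (x_{k,j} - mean_j), with n-1 = 3.
  S[X_1,X_1] = ((0.25)·(0.25) + (-1.75)·(-1.75) + (-2.75)·(-2.75) + (4.25)·(4.25)) / 3 = 28.75/3 = 9.5833
  S[X_1,X_2] = ((0.25)·(-1) + (-1.75)·(4) + (-2.75)·(-3) + (4.25)·(0)) / 3 = 1/3 = 0.3333
  S[X_1,X_3] = ((0.25)·(0.25) + (-1.75)·(-0.75) + (-2.75)·(0.25) + (4.25)·(0.25)) / 3 = 1.75/3 = 0.5833
  S[X_2,X_2] = ((-1)·(-1) + (4)·(4) + (-3)·(-3) + (0)·(0)) / 3 = 26/3 = 8.6667
  S[X_2,X_3] = ((-1)·(0.25) + (4)·(-0.75) + (-3)·(0.25) + (0)·(0.25)) / 3 = -4/3 = -1.3333
  S[X_3,X_3] = ((0.25)·(0.25) + (-0.75)·(-0.75) + (0.25)·(0.25) + (0.25)·(0.25)) / 3 = 0.75/3 = 0.25

S is symmetric (S[j,i] = S[i,j]). Assembling:

S = [[9.5833, 0.3333, 0.5833],
 [0.3333, 8.6667, -1.3333],
 [0.5833, -1.3333, 0.25]]


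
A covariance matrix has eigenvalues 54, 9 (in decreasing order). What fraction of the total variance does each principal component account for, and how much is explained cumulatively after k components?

Step 1 — total variance = trace(Sigma) = Σ λ_i = 54 + 9 = 63.

Step 2 — fraction explained by component i = λ_i / Σ λ:
  PC1: 54/63 = 0.8571
  PC2: 9/63 = 0.1429

Step 3 — cumulative fraction after k components = (λ_1 + ... + λ_k) / Σ λ:
  k = 1: 54/63 = 0.8571
  k = 2: (54 + 9)/63 = 63/63 = 1

Summary (fraction, with percent):

explained: PC1 0.8571 (85.71%), PC2 0.1429 (14.29%);  cumulative: 0.8571, 1


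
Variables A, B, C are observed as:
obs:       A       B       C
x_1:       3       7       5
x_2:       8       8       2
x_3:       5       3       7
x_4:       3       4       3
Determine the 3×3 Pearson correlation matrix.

Step 1 — column means:
  mean(A) = (3 + 8 + 5 + 3) / 4 = 19/4 = 4.75
  mean(B) = (7 + 8 + 3 + 4) / 4 = 22/4 = 5.5
  mean(C) = (5 + 2 + 7 + 3) / 4 = 17/4 = 4.25

Step 2 — sample variances and covariances s[i,j] = (1/(n-1)) · Σ_k (x_{k,i} - mean_i) · (x_{k,j} - mean_j), with n-1 = 3:
  s[A,A] = ((-1.75)·(-1.75) + (3.25)·(3.25) + (0.25)·(0.25) + (-1.75)·(-1.75)) / 3 = 16.75/3 = 5.5833
  s[A,B] = ((-1.75)·(1.5) + (3.25)·(2.5) + (0.25)·(-2.5) + (-1.75)·(-1.5)) / 3 = 7.5/3 = 2.5
  s[A,C] = ((-1.75)·(0.75) + (3.25)·(-2.25) + (0.25)·(2.75) + (-1.75)·(-1.25)) / 3 = -5.75/3 = -1.9167
  s[B,B] = ((1.5)·(1.5) + (2.5)·(2.5) + (-2.5)·(-2.5) + (-1.5)·(-1.5)) / 3 = 17/3 = 5.6667
  s[B,C] = ((1.5)·(0.75) + (2.5)·(-2.25) + (-2.5)·(2.75) + (-1.5)·(-1.25)) / 3 = -9.5/3 = -3.1667
  s[C,C] = ((0.75)·(0.75) + (-2.25)·(-2.25) + (2.75)·(2.75) + (-1.25)·(-1.25)) / 3 = 14.75/3 = 4.9167
  Sample standard deviations s_i = √(s[i,i]):
  s(A) = √(5.5833) = 2.3629
  s(B) = √(5.6667) = 2.3805
  s(C) = √(4.9167) = 2.2174

Step 3 — r_{ij} = s_{ij} / (s_i · s_j):
  r[A,A] = 1 (diagonal).
  r[A,B] = 2.5 / (2.3629 · 2.3805) = 2.5 / 5.6248 = 0.4445
  r[A,C] = -1.9167 / (2.3629 · 2.2174) = -1.9167 / 5.2394 = -0.3658
  r[B,B] = 1 (diagonal).
  r[B,C] = -3.1667 / (2.3805 · 2.2174) = -3.1667 / 5.2784 = -0.5999
  r[C,C] = 1 (diagonal).

R is symmetric with unit diagonal. Assembling:

R = [[1, 0.4445, -0.3658],
 [0.4445, 1, -0.5999],
 [-0.3658, -0.5999, 1]]


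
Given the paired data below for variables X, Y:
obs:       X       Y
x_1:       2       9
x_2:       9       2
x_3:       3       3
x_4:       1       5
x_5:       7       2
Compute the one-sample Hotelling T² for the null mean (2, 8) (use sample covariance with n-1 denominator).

Step 1 — sample mean vector:
  mean(X) = (2 + 9 + 3 + 1 + 7) / 5 = 22/5 = 4.4
  mean(Y) = (9 + 2 + 3 + 5 + 2) / 5 = 21/5 = 4.2
  x̄ = (4.4, 4.2),  deviation x̄ - mu_0 = (4.4, 4.2) - (2, 8) = (2.4, -3.8).

Step 2 — sample covariance matrix, S[i,j] = (1/(n-1)) · Σ_k (x_{k,i} - mean_i) · (x_{k,j} - mean_j), divisor n-1 = 4:
  S[X,X] = ((-2.4)·(-2.4) + (4.6)·(4.6) + (-1.4)·(-1.4) + (-3.4)·(-3.4) + (2.6)·(2.6)) / 4 = 47.2/4 = 11.8
  S[X,Y] = ((-2.4)·(4.8) + (4.6)·(-2.2) + (-1.4)·(-1.2) + (-3.4)·(0.8) + (2.6)·(-2.2)) / 4 = -28.4/4 = -7.1
  S[Y,Y] = ((4.8)·(4.8) + (-2.2)·(-2.2) + (-1.2)·(-1.2) + (0.8)·(0.8) + (-2.2)·(-2.2)) / 4 = 34.8/4 = 8.7
  S = [[11.8, -7.1],
 [-7.1, 8.7]].

Step 3 — invert S. det(S) = 11.8·8.7 - (-7.1)² = 52.25.
  S^{-1} = (1/det) · [[d, -b], [-b, a]] = [[0.1665, 0.1359],
 [0.1359, 0.2258]].

Step 4 — quadratic form (x̄ - mu_0)^T · S^{-1} · (x̄ - mu_0):
  S^{-1} · (x̄ - mu_0) = (-0.1167, -0.5321),
  (x̄ - mu_0)^T · [...] = (2.4)·(-0.1167) + (-3.8)·(-0.5321) = 1.7416.

Step 5 — scale by n: T² = 5 · 1.7416 = 8.7081.

T² ≈ 8.7081


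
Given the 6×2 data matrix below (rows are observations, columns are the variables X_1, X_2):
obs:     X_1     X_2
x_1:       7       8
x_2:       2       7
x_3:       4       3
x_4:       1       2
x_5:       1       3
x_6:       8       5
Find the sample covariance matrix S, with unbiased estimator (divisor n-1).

Step 1 — column means:
  mean(X_1) = (7 + 2 + 4 + 1 + 1 + 8) / 6 = 23/6 = 3.8333
  mean(X_2) = (8 + 7 + 3 + 2 + 3 + 5) / 6 = 28/6 = 4.6667

Step 2 — sample covariance S[i,j] = (1/(n-1)) · Σ_k (x_{k,i} - mean_i) · (x_{k,j} - mean_j), with n-1 = 5.
  S[X_1,X_1] = ((3.1667)·(3.1667) + (-1.8333)·(-1.8333) + (0.1667)·(0.1667) + (-2.8333)·(-2.8333) + (-2.8333)·(-2.8333) + (4.1667)·(4.1667)) / 5 = 46.8333/5 = 9.3667
  S[X_1,X_2] = ((3.1667)·(3.3333) + (-1.8333)·(2.3333) + (0.1667)·(-1.6667) + (-2.8333)·(-2.6667) + (-2.8333)·(-1.6667) + (4.1667)·(0.3333)) / 5 = 19.6667/5 = 3.9333
  S[X_2,X_2] = ((3.3333)·(3.3333) + (2.3333)·(2.3333) + (-1.6667)·(-1.6667) + (-2.6667)·(-2.6667) + (-1.6667)·(-1.6667) + (0.3333)·(0.3333)) / 5 = 29.3333/5 = 5.8667

S is symmetric (S[j,i] = S[i,j]). Assembling:

S = [[9.3667, 3.9333],
 [3.9333, 5.8667]]


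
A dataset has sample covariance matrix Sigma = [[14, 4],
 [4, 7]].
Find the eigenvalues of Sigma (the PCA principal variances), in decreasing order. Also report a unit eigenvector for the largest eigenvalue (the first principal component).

Step 1 — characteristic polynomial of 2×2 Sigma:
  det(Sigma - λI) = λ² - trace · λ + det = 0.
  trace = 14 + 7 = 21, det = 14·7 - (4)² = 82.
Step 2 — discriminant:
  Δ = trace² - 4·det = 441 - 328 = 113.
Step 3 — eigenvalues:
  λ = (trace ± √Δ)/2 = (21 ± 10.6301)/2,
  λ_1 = 15.8151,  λ_2 = 5.1849.

Step 4 — unit eigenvector for λ_1: solve (Sigma - λ_1 I)v = 0. First row:
  (14 - 15.8151)·v_x + (4)·v_y = 0, i.e. (-1.8151)·v_x + (4)·v_y = 0,
  so v ∝ (b, λ_1 - a) = (4, 1.8151) = u.
  ||u|| = √((4)² + (1.8151)²) = √(19.2945) ≈ 4.3925,
  v_1 = u/||u|| ≈ (0.9106, 0.4132) (||v_1|| = 1).

λ_1 = 15.8151,  λ_2 = 5.1849;  v_1 ≈ (0.9106, 0.4132)


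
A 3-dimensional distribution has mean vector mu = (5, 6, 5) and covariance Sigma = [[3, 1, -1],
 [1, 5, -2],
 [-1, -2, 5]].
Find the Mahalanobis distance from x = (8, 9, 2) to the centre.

Step 1 — centre the observation: (x - mu) = (3, 3, -3).

Step 2 — invert Sigma (cofactor / det for 3×3, or solve directly):
  Sigma^{-1} = [[0.3684, -0.0526, 0.0526],
 [-0.0526, 0.2456, 0.0877],
 [0.0526, 0.0877, 0.2456]].

Step 3 — form the quadratic (x - mu)^T · Sigma^{-1} · (x - mu):
  Sigma^{-1} · (x - mu) = (0.7895, 0.3158, -0.3158).
  (x - mu)^T · [Sigma^{-1} · (x - mu)] = (3)·(0.7895) + (3)·(0.3158) + (-3)·(-0.3158) = 4.2632.

Step 4 — take square root: d = √(4.2632) ≈ 2.0647.

d(x, mu) = √(4.2632) ≈ 2.0647


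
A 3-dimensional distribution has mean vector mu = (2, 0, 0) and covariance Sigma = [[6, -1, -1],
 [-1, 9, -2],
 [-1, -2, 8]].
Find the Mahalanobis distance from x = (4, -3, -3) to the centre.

Step 1 — centre the observation: (x - mu) = (2, -3, -3).

Step 2 — invert Sigma (cofactor / det for 3×3, or solve directly):
  Sigma^{-1} = [[0.1757, 0.0258, 0.0284],
 [0.0258, 0.1214, 0.0336],
 [0.0284, 0.0336, 0.137]].

Step 3 — form the quadratic (x - mu)^T · Sigma^{-1} · (x - mu):
  Sigma^{-1} · (x - mu) = (0.1886, -0.4134, -0.4548).
  (x - mu)^T · [Sigma^{-1} · (x - mu)] = (2)·(0.1886) + (-3)·(-0.4134) + (-3)·(-0.4548) = 2.9819.

Step 4 — take square root: d = √(2.9819) ≈ 1.7268.

d(x, mu) = √(2.9819) ≈ 1.7268


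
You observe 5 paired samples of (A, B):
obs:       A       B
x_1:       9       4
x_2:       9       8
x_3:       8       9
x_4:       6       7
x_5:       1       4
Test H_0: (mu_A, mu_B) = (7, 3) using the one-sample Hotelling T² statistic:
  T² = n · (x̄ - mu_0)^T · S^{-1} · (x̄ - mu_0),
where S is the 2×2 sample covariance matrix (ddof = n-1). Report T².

Step 1 — sample mean vector:
  mean(A) = (9 + 9 + 8 + 6 + 1) / 5 = 33/5 = 6.6
  mean(B) = (4 + 8 + 9 + 7 + 4) / 5 = 32/5 = 6.4
  x̄ = (6.6, 6.4),  deviation x̄ - mu_0 = (6.6, 6.4) - (7, 3) = (-0.4, 3.4).

Step 2 — sample covariance matrix, S[i,j] = (1/(n-1)) · Σ_k (x_{k,i} - mean_i) · (x_{k,j} - mean_j), divisor n-1 = 4:
  S[A,A] = ((2.4)·(2.4) + (2.4)·(2.4) + (1.4)·(1.4) + (-0.6)·(-0.6) + (-5.6)·(-5.6)) / 4 = 45.2/4 = 11.3
  S[A,B] = ((2.4)·(-2.4) + (2.4)·(1.6) + (1.4)·(2.6) + (-0.6)·(0.6) + (-5.6)·(-2.4)) / 4 = 14.8/4 = 3.7
  S[B,B] = ((-2.4)·(-2.4) + (1.6)·(1.6) + (2.6)·(2.6) + (0.6)·(0.6) + (-2.4)·(-2.4)) / 4 = 21.2/4 = 5.3
  S = [[11.3, 3.7],
 [3.7, 5.3]].

Step 3 — invert S. det(S) = 11.3·5.3 - (3.7)² = 46.2.
  S^{-1} = (1/det) · [[d, -b], [-b, a]] = [[0.1147, -0.0801],
 [-0.0801, 0.2446]].

Step 4 — quadratic form (x̄ - mu_0)^T · S^{-1} · (x̄ - mu_0):
  S^{-1} · (x̄ - mu_0) = (-0.3182, 0.8636),
  (x̄ - mu_0)^T · [...] = (-0.4)·(-0.3182) + (3.4)·(0.8636) = 3.0636.

Step 5 — scale by n: T² = 5 · 3.0636 = 15.3182.

T² ≈ 15.3182


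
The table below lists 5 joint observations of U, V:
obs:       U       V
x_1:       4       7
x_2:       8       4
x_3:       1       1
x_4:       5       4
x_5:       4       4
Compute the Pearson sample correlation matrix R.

Step 1 — column means:
  mean(U) = (4 + 8 + 1 + 5 + 4) / 5 = 22/5 = 4.4
  mean(V) = (7 + 4 + 1 + 4 + 4) / 5 = 20/5 = 4

Step 2 — sample variances and covariances s[i,j] = (1/(n-1)) · Σ_k (x_{k,i} - mean_i) · (x_{k,j} - mean_j), with n-1 = 4:
  s[U,U] = ((-0.4)·(-0.4) + (3.6)·(3.6) + (-3.4)·(-3.4) + (0.6)·(0.6) + (-0.4)·(-0.4)) / 4 = 25.2/4 = 6.3
  s[U,V] = ((-0.4)·(3) + (3.6)·(0) + (-3.4)·(-3) + (0.6)·(0) + (-0.4)·(0)) / 4 = 9/4 = 2.25
  s[V,V] = ((3)·(3) + (0)·(0) + (-3)·(-3) + (0)·(0) + (0)·(0)) / 4 = 18/4 = 4.5
  Sample standard deviations s_i = √(s[i,i]):
  s(U) = √(6.3) = 2.51
  s(V) = √(4.5) = 2.1213

Step 3 — r_{ij} = s_{ij} / (s_i · s_j):
  r[U,U] = 1 (diagonal).
  r[U,V] = 2.25 / (2.51 · 2.1213) = 2.25 / 5.3245 = 0.4226
  r[V,V] = 1 (diagonal).

R is symmetric with unit diagonal. Assembling:

R = [[1, 0.4226],
 [0.4226, 1]]


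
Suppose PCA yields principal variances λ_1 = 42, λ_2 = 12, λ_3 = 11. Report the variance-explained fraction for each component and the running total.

Step 1 — total variance = trace(Sigma) = Σ λ_i = 42 + 12 + 11 = 65.

Step 2 — fraction explained by component i = λ_i / Σ λ:
  PC1: 42/65 = 0.6462
  PC2: 12/65 = 0.1846
  PC3: 11/65 = 0.1692

Step 3 — cumulative fraction after k components = (λ_1 + ... + λ_k) / Σ λ:
  k = 1: 42/65 = 0.6462
  k = 2: (42 + 12)/65 = 54/65 = 0.8308
  k = 3: (42 + 12 + 11)/65 = 65/65 = 1

Summary (fraction, with percent):

explained: PC1 0.6462 (64.62%), PC2 0.1846 (18.46%), PC3 0.1692 (16.92%);  cumulative: 0.6462, 0.8308, 1


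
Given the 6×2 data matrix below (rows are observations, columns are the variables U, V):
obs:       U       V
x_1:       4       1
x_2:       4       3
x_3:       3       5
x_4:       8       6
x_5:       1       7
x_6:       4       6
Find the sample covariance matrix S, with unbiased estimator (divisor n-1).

Step 1 — column means:
  mean(U) = (4 + 4 + 3 + 8 + 1 + 4) / 6 = 24/6 = 4
  mean(V) = (1 + 3 + 5 + 6 + 7 + 6) / 6 = 28/6 = 4.6667

Step 2 — sample covariance S[i,j] = (1/(n-1)) · Σ_k (x_{k,i} - mean_i) · (x_{k,j} - mean_j), with n-1 = 5.
  S[U,U] = ((0)·(0) + (0)·(0) + (-1)·(-1) + (4)·(4) + (-3)·(-3) + (0)·(0)) / 5 = 26/5 = 5.2
  S[U,V] = ((0)·(-3.6667) + (0)·(-1.6667) + (-1)·(0.3333) + (4)·(1.3333) + (-3)·(2.3333) + (0)·(1.3333)) / 5 = -2/5 = -0.4
  S[V,V] = ((-3.6667)·(-3.6667) + (-1.6667)·(-1.6667) + (0.3333)·(0.3333) + (1.3333)·(1.3333) + (2.3333)·(2.3333) + (1.3333)·(1.3333)) / 5 = 25.3333/5 = 5.0667

S is symmetric (S[j,i] = S[i,j]). Assembling:

S = [[5.2, -0.4],
 [-0.4, 5.0667]]


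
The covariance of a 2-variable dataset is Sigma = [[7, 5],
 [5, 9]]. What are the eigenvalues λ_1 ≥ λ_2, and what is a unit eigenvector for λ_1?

Step 1 — characteristic polynomial of 2×2 Sigma:
  det(Sigma - λI) = λ² - trace · λ + det = 0.
  trace = 7 + 9 = 16, det = 7·9 - (5)² = 38.
Step 2 — discriminant:
  Δ = trace² - 4·det = 256 - 152 = 104.
Step 3 — eigenvalues:
  λ = (trace ± √Δ)/2 = (16 ± 10.198)/2,
  λ_1 = 13.099,  λ_2 = 2.901.

Step 4 — unit eigenvector for λ_1: solve (Sigma - λ_1 I)v = 0. First row:
  (7 - 13.099)·v_x + (5)·v_y = 0, i.e. (-6.099)·v_x + (5)·v_y = 0,
  so v ∝ (b, λ_1 - a) = (5, 6.099) = u.
  ||u|| = √((5)² + (6.099)²) = √(62.198) ≈ 7.8866,
  v_1 = u/||u|| ≈ (0.634, 0.7733) (||v_1|| = 1).

λ_1 = 13.099,  λ_2 = 2.901;  v_1 ≈ (0.634, 0.7733)


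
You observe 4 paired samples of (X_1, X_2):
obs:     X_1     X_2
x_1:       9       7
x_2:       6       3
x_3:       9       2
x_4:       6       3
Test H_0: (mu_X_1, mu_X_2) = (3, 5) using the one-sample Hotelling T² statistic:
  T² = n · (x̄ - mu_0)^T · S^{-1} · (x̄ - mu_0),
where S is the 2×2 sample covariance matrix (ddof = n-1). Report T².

Step 1 — sample mean vector:
  mean(X_1) = (9 + 6 + 9 + 6) / 4 = 30/4 = 7.5
  mean(X_2) = (7 + 3 + 2 + 3) / 4 = 15/4 = 3.75
  x̄ = (7.5, 3.75),  deviation x̄ - mu_0 = (7.5, 3.75) - (3, 5) = (4.5, -1.25).

Step 2 — sample covariance matrix, S[i,j] = (1/(n-1)) · Σ_k (x_{k,i} - mean_i) · (x_{k,j} - mean_j), divisor n-1 = 3:
  S[X_1,X_1] = ((1.5)·(1.5) + (-1.5)·(-1.5) + (1.5)·(1.5) + (-1.5)·(-1.5)) / 3 = 9/3 = 3
  S[X_1,X_2] = ((1.5)·(3.25) + (-1.5)·(-0.75) + (1.5)·(-1.75) + (-1.5)·(-0.75)) / 3 = 4.5/3 = 1.5
  S[X_2,X_2] = ((3.25)·(3.25) + (-0.75)·(-0.75) + (-1.75)·(-1.75) + (-0.75)·(-0.75)) / 3 = 14.75/3 = 4.9167
  S = [[3, 1.5],
 [1.5, 4.9167]].

Step 3 — invert S. det(S) = 3·4.9167 - (1.5)² = 12.5.
  S^{-1} = (1/det) · [[d, -b], [-b, a]] = [[0.3933, -0.12],
 [-0.12, 0.24]].

Step 4 — quadratic form (x̄ - mu_0)^T · S^{-1} · (x̄ - mu_0):
  S^{-1} · (x̄ - mu_0) = (1.92, -0.84),
  (x̄ - mu_0)^T · [...] = (4.5)·(1.92) + (-1.25)·(-0.84) = 9.69.

Step 5 — scale by n: T² = 4 · 9.69 = 38.76.

T² ≈ 38.76


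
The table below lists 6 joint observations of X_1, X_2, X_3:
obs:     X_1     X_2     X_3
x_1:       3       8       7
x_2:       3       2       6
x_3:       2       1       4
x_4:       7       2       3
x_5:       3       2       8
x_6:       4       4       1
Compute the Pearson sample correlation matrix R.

Step 1 — column means:
  mean(X_1) = (3 + 3 + 2 + 7 + 3 + 4) / 6 = 22/6 = 3.6667
  mean(X_2) = (8 + 2 + 1 + 2 + 2 + 4) / 6 = 19/6 = 3.1667
  mean(X_3) = (7 + 6 + 4 + 3 + 8 + 1) / 6 = 29/6 = 4.8333

Step 2 — sample variances and covariances s[i,j] = (1/(n-1)) · Σ_k (x_{k,i} - mean_i) · (x_{k,j} - mean_j), with n-1 = 5:
  s[X_1,X_1] = ((-0.6667)·(-0.6667) + (-0.6667)·(-0.6667) + (-1.6667)·(-1.6667) + (3.3333)·(3.3333) + (-0.6667)·(-0.6667) + (0.3333)·(0.3333)) / 5 = 15.3333/5 = 3.0667
  s[X_1,X_2] = ((-0.6667)·(4.8333) + (-0.6667)·(-1.1667) + (-1.6667)·(-2.1667) + (3.3333)·(-1.1667) + (-0.6667)·(-1.1667) + (0.3333)·(0.8333)) / 5 = -1.6667/5 = -0.3333
  s[X_1,X_3] = ((-0.6667)·(2.1667) + (-0.6667)·(1.1667) + (-1.6667)·(-0.8333) + (3.3333)·(-1.8333) + (-0.6667)·(3.1667) + (0.3333)·(-3.8333)) / 5 = -10.3333/5 = -2.0667
  s[X_2,X_2] = ((4.8333)·(4.8333) + (-1.1667)·(-1.1667) + (-2.1667)·(-2.1667) + (-1.1667)·(-1.1667) + (-1.1667)·(-1.1667) + (0.8333)·(0.8333)) / 5 = 32.8333/5 = 6.5667
  s[X_2,X_3] = ((4.8333)·(2.1667) + (-1.1667)·(1.1667) + (-2.1667)·(-0.8333) + (-1.1667)·(-1.8333) + (-1.1667)·(3.1667) + (0.8333)·(-3.8333)) / 5 = 6.1667/5 = 1.2333
  s[X_3,X_3] = ((2.1667)·(2.1667) + (1.1667)·(1.1667) + (-0.8333)·(-0.8333) + (-1.8333)·(-1.8333) + (3.1667)·(3.1667) + (-3.8333)·(-3.8333)) / 5 = 34.8333/5 = 6.9667
  Sample standard deviations s_i = √(s[i,i]):
  s(X_1) = √(3.0667) = 1.7512
  s(X_2) = √(6.5667) = 2.5626
  s(X_3) = √(6.9667) = 2.6394

Step 3 — r_{ij} = s_{ij} / (s_i · s_j):
  r[X_1,X_1] = 1 (diagonal).
  r[X_1,X_2] = -0.3333 / (1.7512 · 2.5626) = -0.3333 / 4.4875 = -0.0743
  r[X_1,X_3] = -2.0667 / (1.7512 · 2.6394) = -2.0667 / 4.6222 = -0.4471
  r[X_2,X_2] = 1 (diagonal).
  r[X_2,X_3] = 1.2333 / (2.5626 · 2.6394) = 1.2333 / 6.7637 = 0.1823
  r[X_3,X_3] = 1 (diagonal).

R is symmetric with unit diagonal. Assembling:

R = [[1, -0.0743, -0.4471],
 [-0.0743, 1, 0.1823],
 [-0.4471, 0.1823, 1]]


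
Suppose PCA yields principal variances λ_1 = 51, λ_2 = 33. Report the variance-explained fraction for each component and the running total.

Step 1 — total variance = trace(Sigma) = Σ λ_i = 51 + 33 = 84.

Step 2 — fraction explained by component i = λ_i / Σ λ:
  PC1: 51/84 = 0.6071
  PC2: 33/84 = 0.3929

Step 3 — cumulative fraction after k components = (λ_1 + ... + λ_k) / Σ λ:
  k = 1: 51/84 = 0.6071
  k = 2: (51 + 33)/84 = 84/84 = 1

Summary (fraction, with percent):

explained: PC1 0.6071 (60.71%), PC2 0.3929 (39.29%);  cumulative: 0.6071, 1


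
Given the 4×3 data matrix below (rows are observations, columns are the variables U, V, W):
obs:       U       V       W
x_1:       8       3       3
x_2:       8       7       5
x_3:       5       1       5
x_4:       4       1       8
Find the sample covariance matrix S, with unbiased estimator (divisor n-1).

Step 1 — column means:
  mean(U) = (8 + 8 + 5 + 4) / 4 = 25/4 = 6.25
  mean(V) = (3 + 7 + 1 + 1) / 4 = 12/4 = 3
  mean(W) = (3 + 5 + 5 + 8) / 4 = 21/4 = 5.25

Step 2 — sample covariance S[i,j] = (1/(n-1)) · Σ_k (x_{k,i} - mean_i) · (x_{k,j} - mean_j), with n-1 = 3.
  S[U,U] = ((1.75)·(1.75) + (1.75)·(1.75) + (-1.25)·(-1.25) + (-2.25)·(-2.25)) / 3 = 12.75/3 = 4.25
  S[U,V] = ((1.75)·(0) + (1.75)·(4) + (-1.25)·(-2) + (-2.25)·(-2)) / 3 = 14/3 = 4.6667
  S[U,W] = ((1.75)·(-2.25) + (1.75)·(-0.25) + (-1.25)·(-0.25) + (-2.25)·(2.75)) / 3 = -10.25/3 = -3.4167
  S[V,V] = ((0)·(0) + (4)·(4) + (-2)·(-2) + (-2)·(-2)) / 3 = 24/3 = 8
  S[V,W] = ((0)·(-2.25) + (4)·(-0.25) + (-2)·(-0.25) + (-2)·(2.75)) / 3 = -6/3 = -2
  S[W,W] = ((-2.25)·(-2.25) + (-0.25)·(-0.25) + (-0.25)·(-0.25) + (2.75)·(2.75)) / 3 = 12.75/3 = 4.25

S is symmetric (S[j,i] = S[i,j]). Assembling:

S = [[4.25, 4.6667, -3.4167],
 [4.6667, 8, -2],
 [-3.4167, -2, 4.25]]


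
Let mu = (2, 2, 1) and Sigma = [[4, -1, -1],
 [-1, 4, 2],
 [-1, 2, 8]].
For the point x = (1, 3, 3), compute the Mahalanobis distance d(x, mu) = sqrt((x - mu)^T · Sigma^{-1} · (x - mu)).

Step 1 — centre the observation: (x - mu) = (-1, 1, 2).

Step 2 — invert Sigma (cofactor / det for 3×3, or solve directly):
  Sigma^{-1} = [[0.2692, 0.0577, 0.0192],
 [0.0577, 0.2981, -0.0673],
 [0.0192, -0.0673, 0.1442]].

Step 3 — form the quadratic (x - mu)^T · Sigma^{-1} · (x - mu):
  Sigma^{-1} · (x - mu) = (-0.1731, 0.1058, 0.2019).
  (x - mu)^T · [Sigma^{-1} · (x - mu)] = (-1)·(-0.1731) + (1)·(0.1058) + (2)·(0.2019) = 0.6827.

Step 4 — take square root: d = √(0.6827) ≈ 0.8263.

d(x, mu) = √(0.6827) ≈ 0.8263


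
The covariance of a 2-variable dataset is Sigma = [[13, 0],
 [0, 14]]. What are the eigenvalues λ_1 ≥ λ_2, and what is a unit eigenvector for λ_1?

Step 1 — characteristic polynomial of 2×2 Sigma:
  det(Sigma - λI) = λ² - trace · λ + det = 0.
  trace = 13 + 14 = 27, det = 13·14 - (0)² = 182.
Step 2 — discriminant:
  Δ = trace² - 4·det = 729 - 728 = 1.
Step 3 — eigenvalues:
  λ = (trace ± √Δ)/2 = (27 ± 1)/2,
  λ_1 = 14,  λ_2 = 13.

Step 4 — unit eigenvector for λ_1: Sigma is diagonal, so its eigenvectors are the coordinate axes. λ_1 = 14 is the diagonal entry on the second coordinate axis, hence
  v_1 = (0, 1) (||v_1|| = 1).

λ_1 = 14,  λ_2 = 13;  v_1 ≈ (0, 1)


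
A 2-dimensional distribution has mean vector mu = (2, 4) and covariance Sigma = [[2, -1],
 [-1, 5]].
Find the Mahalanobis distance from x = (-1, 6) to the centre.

Step 1 — centre the observation: (x - mu) = (-3, 2).

Step 2 — invert Sigma. det(Sigma) = 2·5 - (-1)² = 9.
  Sigma^{-1} = (1/det) · [[d, -b], [-b, a]] = [[0.5556, 0.1111],
 [0.1111, 0.2222]].

Step 3 — form the quadratic (x - mu)^T · Sigma^{-1} · (x - mu):
  Sigma^{-1} · (x - mu) = (-1.4444, 0.1111).
  (x - mu)^T · [Sigma^{-1} · (x - mu)] = (-3)·(-1.4444) + (2)·(0.1111) = 4.5556.

Step 4 — take square root: d = √(4.5556) ≈ 2.1344.

d(x, mu) = √(4.5556) ≈ 2.1344


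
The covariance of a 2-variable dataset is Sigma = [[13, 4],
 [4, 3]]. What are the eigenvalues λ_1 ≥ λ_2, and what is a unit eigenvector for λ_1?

Step 1 — characteristic polynomial of 2×2 Sigma:
  det(Sigma - λI) = λ² - trace · λ + det = 0.
  trace = 13 + 3 = 16, det = 13·3 - (4)² = 23.
Step 2 — discriminant:
  Δ = trace² - 4·det = 256 - 92 = 164.
Step 3 — eigenvalues:
  λ = (trace ± √Δ)/2 = (16 ± 12.8062)/2,
  λ_1 = 14.4031,  λ_2 = 1.5969.

Step 4 — unit eigenvector for λ_1: solve (Sigma - λ_1 I)v = 0. First row:
  (13 - 14.4031)·v_x + (4)·v_y = 0, i.e. (-1.4031)·v_x + (4)·v_y = 0,
  so v ∝ (b, λ_1 - a) = (4, 1.4031) = u.
  ||u|| = √((4)² + (1.4031)²) = √(17.9688) ≈ 4.239,
  v_1 = u/||u|| ≈ (0.9436, 0.331) (||v_1|| = 1).

λ_1 = 14.4031,  λ_2 = 1.5969;  v_1 ≈ (0.9436, 0.331)


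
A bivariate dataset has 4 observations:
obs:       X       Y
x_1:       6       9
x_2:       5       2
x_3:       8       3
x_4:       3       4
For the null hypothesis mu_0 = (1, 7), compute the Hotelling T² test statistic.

Step 1 — sample mean vector:
  mean(X) = (6 + 5 + 8 + 3) / 4 = 22/4 = 5.5
  mean(Y) = (9 + 2 + 3 + 4) / 4 = 18/4 = 4.5
  x̄ = (5.5, 4.5),  deviation x̄ - mu_0 = (5.5, 4.5) - (1, 7) = (4.5, -2.5).

Step 2 — sample covariance matrix, S[i,j] = (1/(n-1)) · Σ_k (x_{k,i} - mean_i) · (x_{k,j} - mean_j), divisor n-1 = 3:
  S[X,X] = ((0.5)·(0.5) + (-0.5)·(-0.5) + (2.5)·(2.5) + (-2.5)·(-2.5)) / 3 = 13/3 = 4.3333
  S[X,Y] = ((0.5)·(4.5) + (-0.5)·(-2.5) + (2.5)·(-1.5) + (-2.5)·(-0.5)) / 3 = 1/3 = 0.3333
  S[Y,Y] = ((4.5)·(4.5) + (-2.5)·(-2.5) + (-1.5)·(-1.5) + (-0.5)·(-0.5)) / 3 = 29/3 = 9.6667
  S = [[4.3333, 0.3333],
 [0.3333, 9.6667]].

Step 3 — invert S. det(S) = 4.3333·9.6667 - (0.3333)² = 41.7778.
  S^{-1} = (1/det) · [[d, -b], [-b, a]] = [[0.2314, -0.008],
 [-0.008, 0.1037]].

Step 4 — quadratic form (x̄ - mu_0)^T · S^{-1} · (x̄ - mu_0):
  S^{-1} · (x̄ - mu_0) = (1.0612, -0.2952),
  (x̄ - mu_0)^T · [...] = (4.5)·(1.0612) + (-2.5)·(-0.2952) = 5.5133.

Step 5 — scale by n: T² = 4 · 5.5133 = 22.0532.

T² ≈ 22.0532


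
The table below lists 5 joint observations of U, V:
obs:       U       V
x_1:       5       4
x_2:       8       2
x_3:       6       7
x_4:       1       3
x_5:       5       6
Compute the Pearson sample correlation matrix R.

Step 1 — column means:
  mean(U) = (5 + 8 + 6 + 1 + 5) / 5 = 25/5 = 5
  mean(V) = (4 + 2 + 7 + 3 + 6) / 5 = 22/5 = 4.4

Step 2 — sample variances and covariances s[i,j] = (1/(n-1)) · Σ_k (x_{k,i} - mean_i) · (x_{k,j} - mean_j), with n-1 = 4:
  s[U,U] = ((0)·(0) + (3)·(3) + (1)·(1) + (-4)·(-4) + (0)·(0)) / 4 = 26/4 = 6.5
  s[U,V] = ((0)·(-0.4) + (3)·(-2.4) + (1)·(2.6) + (-4)·(-1.4) + (0)·(1.6)) / 4 = 1/4 = 0.25
  s[V,V] = ((-0.4)·(-0.4) + (-2.4)·(-2.4) + (2.6)·(2.6) + (-1.4)·(-1.4) + (1.6)·(1.6)) / 4 = 17.2/4 = 4.3
  Sample standard deviations s_i = √(s[i,i]):
  s(U) = √(6.5) = 2.5495
  s(V) = √(4.3) = 2.0736

Step 3 — r_{ij} = s_{ij} / (s_i · s_j):
  r[U,U] = 1 (diagonal).
  r[U,V] = 0.25 / (2.5495 · 2.0736) = 0.25 / 5.2868 = 0.0473
  r[V,V] = 1 (diagonal).

R is symmetric with unit diagonal. Assembling:

R = [[1, 0.0473],
 [0.0473, 1]]


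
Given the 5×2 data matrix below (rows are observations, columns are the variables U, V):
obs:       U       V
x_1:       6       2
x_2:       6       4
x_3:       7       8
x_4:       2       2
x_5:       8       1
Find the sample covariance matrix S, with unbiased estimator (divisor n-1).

Step 1 — column means:
  mean(U) = (6 + 6 + 7 + 2 + 8) / 5 = 29/5 = 5.8
  mean(V) = (2 + 4 + 8 + 2 + 1) / 5 = 17/5 = 3.4

Step 2 — sample covariance S[i,j] = (1/(n-1)) · Σ_k (x_{k,i} - mean_i) · (x_{k,j} - mean_j), with n-1 = 4.
  S[U,U] = ((0.2)·(0.2) + (0.2)·(0.2) + (1.2)·(1.2) + (-3.8)·(-3.8) + (2.2)·(2.2)) / 4 = 20.8/4 = 5.2
  S[U,V] = ((0.2)·(-1.4) + (0.2)·(0.6) + (1.2)·(4.6) + (-3.8)·(-1.4) + (2.2)·(-2.4)) / 4 = 5.4/4 = 1.35
  S[V,V] = ((-1.4)·(-1.4) + (0.6)·(0.6) + (4.6)·(4.6) + (-1.4)·(-1.4) + (-2.4)·(-2.4)) / 4 = 31.2/4 = 7.8

S is symmetric (S[j,i] = S[i,j]). Assembling:

S = [[5.2, 1.35],
 [1.35, 7.8]]


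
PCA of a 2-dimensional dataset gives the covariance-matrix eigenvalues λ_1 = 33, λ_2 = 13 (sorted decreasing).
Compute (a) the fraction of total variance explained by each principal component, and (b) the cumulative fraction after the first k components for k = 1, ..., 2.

Step 1 — total variance = trace(Sigma) = Σ λ_i = 33 + 13 = 46.

Step 2 — fraction explained by component i = λ_i / Σ λ:
  PC1: 33/46 = 0.7174
  PC2: 13/46 = 0.2826

Step 3 — cumulative fraction after k components = (λ_1 + ... + λ_k) / Σ λ:
  k = 1: 33/46 = 0.7174
  k = 2: (33 + 13)/46 = 46/46 = 1

Summary (fraction, with percent):

explained: PC1 0.7174 (71.74%), PC2 0.2826 (28.26%);  cumulative: 0.7174, 1


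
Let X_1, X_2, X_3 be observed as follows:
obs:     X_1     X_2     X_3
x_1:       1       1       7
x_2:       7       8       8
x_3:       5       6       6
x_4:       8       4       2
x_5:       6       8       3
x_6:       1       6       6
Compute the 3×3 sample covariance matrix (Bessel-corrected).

Step 1 — column means:
  mean(X_1) = (1 + 7 + 5 + 8 + 6 + 1) / 6 = 28/6 = 4.6667
  mean(X_2) = (1 + 8 + 6 + 4 + 8 + 6) / 6 = 33/6 = 5.5
  mean(X_3) = (7 + 8 + 6 + 2 + 3 + 6) / 6 = 32/6 = 5.3333

Step 2 — sample covariance S[i,j] = (1/(n-1)) · Σ_k (x_{k,i} - mean_i) · (x_{k,j} - mean_j), with n-1 = 5.
  S[X_1,X_1] = ((-3.6667)·(-3.6667) + (2.3333)·(2.3333) + (0.3333)·(0.3333) + (3.3333)·(3.3333) + (1.3333)·(1.3333) + (-3.6667)·(-3.6667)) / 5 = 45.3333/5 = 9.0667
  S[X_1,X_2] = ((-3.6667)·(-4.5) + (2.3333)·(2.5) + (0.3333)·(0.5) + (3.3333)·(-1.5) + (1.3333)·(2.5) + (-3.6667)·(0.5)) / 5 = 19/5 = 3.8
  S[X_1,X_3] = ((-3.6667)·(1.6667) + (2.3333)·(2.6667) + (0.3333)·(0.6667) + (3.3333)·(-3.3333) + (1.3333)·(-2.3333) + (-3.6667)·(0.6667)) / 5 = -16.3333/5 = -3.2667
  S[X_2,X_2] = ((-4.5)·(-4.5) + (2.5)·(2.5) + (0.5)·(0.5) + (-1.5)·(-1.5) + (2.5)·(2.5) + (0.5)·(0.5)) / 5 = 35.5/5 = 7.1
  S[X_2,X_3] = ((-4.5)·(1.6667) + (2.5)·(2.6667) + (0.5)·(0.6667) + (-1.5)·(-3.3333) + (2.5)·(-2.3333) + (0.5)·(0.6667)) / 5 = -1/5 = -0.2
  S[X_3,X_3] = ((1.6667)·(1.6667) + (2.6667)·(2.6667) + (0.6667)·(0.6667) + (-3.3333)·(-3.3333) + (-2.3333)·(-2.3333) + (0.6667)·(0.6667)) / 5 = 27.3333/5 = 5.4667

S is symmetric (S[j,i] = S[i,j]). Assembling:

S = [[9.0667, 3.8, -3.2667],
 [3.8, 7.1, -0.2],
 [-3.2667, -0.2, 5.4667]]


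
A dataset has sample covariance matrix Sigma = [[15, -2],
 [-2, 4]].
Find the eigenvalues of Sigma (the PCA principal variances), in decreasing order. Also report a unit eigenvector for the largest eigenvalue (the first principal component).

Step 1 — characteristic polynomial of 2×2 Sigma:
  det(Sigma - λI) = λ² - trace · λ + det = 0.
  trace = 15 + 4 = 19, det = 15·4 - (-2)² = 56.
Step 2 — discriminant:
  Δ = trace² - 4·det = 361 - 224 = 137.
Step 3 — eigenvalues:
  λ = (trace ± √Δ)/2 = (19 ± 11.7047)/2,
  λ_1 = 15.3523,  λ_2 = 3.6477.

Step 4 — unit eigenvector for λ_1: solve (Sigma - λ_1 I)v = 0. First row:
  (15 - 15.3523)·v_x + (-2)·v_y = 0, i.e. (-0.3523)·v_x + (-2)·v_y = 0,
  so v ∝ (b, λ_1 - a) = (-2, 0.3523); multiply by -1 so the first entry is positive: u = (2, -0.3523).
  ||u|| = √((2)² + (-0.3523)²) = √(4.1242) ≈ 2.0308,
  v_1 = u/||u|| ≈ (0.9848, -0.1735) (||v_1|| = 1).

λ_1 = 15.3523,  λ_2 = 3.6477;  v_1 ≈ (0.9848, -0.1735)


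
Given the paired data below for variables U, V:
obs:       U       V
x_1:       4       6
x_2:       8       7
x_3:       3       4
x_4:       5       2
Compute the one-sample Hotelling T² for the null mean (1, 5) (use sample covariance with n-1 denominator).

Step 1 — sample mean vector:
  mean(U) = (4 + 8 + 3 + 5) / 4 = 20/4 = 5
  mean(V) = (6 + 7 + 4 + 2) / 4 = 19/4 = 4.75
  x̄ = (5, 4.75),  deviation x̄ - mu_0 = (5, 4.75) - (1, 5) = (4, -0.25).

Step 2 — sample covariance matrix, S[i,j] = (1/(n-1)) · Σ_k (x_{k,i} - mean_i) · (x_{k,j} - mean_j), divisor n-1 = 3:
  S[U,U] = ((-1)·(-1) + (3)·(3) + (-2)·(-2) + (0)·(0)) / 3 = 14/3 = 4.6667
  S[U,V] = ((-1)·(1.25) + (3)·(2.25) + (-2)·(-0.75) + (0)·(-2.75)) / 3 = 7/3 = 2.3333
  S[V,V] = ((1.25)·(1.25) + (2.25)·(2.25) + (-0.75)·(-0.75) + (-2.75)·(-2.75)) / 3 = 14.75/3 = 4.9167
  S = [[4.6667, 2.3333],
 [2.3333, 4.9167]].

Step 3 — invert S. det(S) = 4.6667·4.9167 - (2.3333)² = 17.5.
  S^{-1} = (1/det) · [[d, -b], [-b, a]] = [[0.281, -0.1333],
 [-0.1333, 0.2667]].

Step 4 — quadratic form (x̄ - mu_0)^T · S^{-1} · (x̄ - mu_0):
  S^{-1} · (x̄ - mu_0) = (1.1571, -0.6),
  (x̄ - mu_0)^T · [...] = (4)·(1.1571) + (-0.25)·(-0.6) = 4.7786.

Step 5 — scale by n: T² = 4 · 4.7786 = 19.1143.

T² ≈ 19.1143


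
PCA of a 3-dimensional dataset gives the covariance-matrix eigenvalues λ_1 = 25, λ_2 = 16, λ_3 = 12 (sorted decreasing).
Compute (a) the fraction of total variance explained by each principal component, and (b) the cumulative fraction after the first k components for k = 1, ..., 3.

Step 1 — total variance = trace(Sigma) = Σ λ_i = 25 + 16 + 12 = 53.

Step 2 — fraction explained by component i = λ_i / Σ λ:
  PC1: 25/53 = 0.4717
  PC2: 16/53 = 0.3019
  PC3: 12/53 = 0.2264

Step 3 — cumulative fraction after k components = (λ_1 + ... + λ_k) / Σ λ:
  k = 1: 25/53 = 0.4717
  k = 2: (25 + 16)/53 = 41/53 = 0.7736
  k = 3: (25 + 16 + 12)/53 = 53/53 = 1

Summary (fraction, with percent):

explained: PC1 0.4717 (47.17%), PC2 0.3019 (30.19%), PC3 0.2264 (22.64%);  cumulative: 0.4717, 0.7736, 1


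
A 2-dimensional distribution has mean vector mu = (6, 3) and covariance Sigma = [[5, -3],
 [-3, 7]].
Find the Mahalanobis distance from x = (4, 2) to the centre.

Step 1 — centre the observation: (x - mu) = (-2, -1).

Step 2 — invert Sigma. det(Sigma) = 5·7 - (-3)² = 26.
  Sigma^{-1} = (1/det) · [[d, -b], [-b, a]] = [[0.2692, 0.1154],
 [0.1154, 0.1923]].

Step 3 — form the quadratic (x - mu)^T · Sigma^{-1} · (x - mu):
  Sigma^{-1} · (x - mu) = (-0.6538, -0.4231).
  (x - mu)^T · [Sigma^{-1} · (x - mu)] = (-2)·(-0.6538) + (-1)·(-0.4231) = 1.7308.

Step 4 — take square root: d = √(1.7308) ≈ 1.3156.

d(x, mu) = √(1.7308) ≈ 1.3156


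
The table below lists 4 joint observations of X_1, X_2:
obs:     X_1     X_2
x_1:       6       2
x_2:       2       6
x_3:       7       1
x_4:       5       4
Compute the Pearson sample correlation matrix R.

Step 1 — column means:
  mean(X_1) = (6 + 2 + 7 + 5) / 4 = 20/4 = 5
  mean(X_2) = (2 + 6 + 1 + 4) / 4 = 13/4 = 3.25

Step 2 — sample variances and covariances s[i,j] = (1/(n-1)) · Σ_k (x_{k,i} - mean_i) · (x_{k,j} - mean_j), with n-1 = 3:
  s[X_1,X_1] = ((1)·(1) + (-3)·(-3) + (2)·(2) + (0)·(0)) / 3 = 14/3 = 4.6667
  s[X_1,X_2] = ((1)·(-1.25) + (-3)·(2.75) + (2)·(-2.25) + (0)·(0.75)) / 3 = -14/3 = -4.6667
  s[X_2,X_2] = ((-1.25)·(-1.25) + (2.75)·(2.75) + (-2.25)·(-2.25) + (0.75)·(0.75)) / 3 = 14.75/3 = 4.9167
  Sample standard deviations s_i = √(s[i,i]):
  s(X_1) = √(4.6667) = 2.1602
  s(X_2) = √(4.9167) = 2.2174

Step 3 — r_{ij} = s_{ij} / (s_i · s_j):
  r[X_1,X_1] = 1 (diagonal).
  r[X_1,X_2] = -4.6667 / (2.1602 · 2.2174) = -4.6667 / 4.79 = -0.9742
  r[X_2,X_2] = 1 (diagonal).

R is symmetric with unit diagonal. Assembling:

R = [[1, -0.9742],
 [-0.9742, 1]]


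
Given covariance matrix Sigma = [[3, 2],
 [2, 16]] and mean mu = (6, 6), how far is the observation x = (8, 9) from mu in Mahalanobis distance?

Step 1 — centre the observation: (x - mu) = (2, 3).

Step 2 — invert Sigma. det(Sigma) = 3·16 - (2)² = 44.
  Sigma^{-1} = (1/det) · [[d, -b], [-b, a]] = [[0.3636, -0.0455],
 [-0.0455, 0.0682]].

Step 3 — form the quadratic (x - mu)^T · Sigma^{-1} · (x - mu):
  Sigma^{-1} · (x - mu) = (0.5909, 0.1136).
  (x - mu)^T · [Sigma^{-1} · (x - mu)] = (2)·(0.5909) + (3)·(0.1136) = 1.5227.

Step 4 — take square root: d = √(1.5227) ≈ 1.234.

d(x, mu) = √(1.5227) ≈ 1.234


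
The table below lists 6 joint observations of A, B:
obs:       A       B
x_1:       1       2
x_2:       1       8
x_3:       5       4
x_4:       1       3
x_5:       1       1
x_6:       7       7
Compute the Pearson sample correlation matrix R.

Step 1 — column means:
  mean(A) = (1 + 1 + 5 + 1 + 1 + 7) / 6 = 16/6 = 2.6667
  mean(B) = (2 + 8 + 4 + 3 + 1 + 7) / 6 = 25/6 = 4.1667

Step 2 — sample variances and covariances s[i,j] = (1/(n-1)) · Σ_k (x_{k,i} - mean_i) · (x_{k,j} - mean_j), with n-1 = 5:
  s[A,A] = ((-1.6667)·(-1.6667) + (-1.6667)·(-1.6667) + (2.3333)·(2.3333) + (-1.6667)·(-1.6667) + (-1.6667)·(-1.6667) + (4.3333)·(4.3333)) / 5 = 35.3333/5 = 7.0667
  s[A,B] = ((-1.6667)·(-2.1667) + (-1.6667)·(3.8333) + (2.3333)·(-0.1667) + (-1.6667)·(-1.1667) + (-1.6667)·(-3.1667) + (4.3333)·(2.8333)) / 5 = 16.3333/5 = 3.2667
  s[B,B] = ((-2.1667)·(-2.1667) + (3.8333)·(3.8333) + (-0.1667)·(-0.1667) + (-1.1667)·(-1.1667) + (-3.1667)·(-3.1667) + (2.8333)·(2.8333)) / 5 = 38.8333/5 = 7.7667
  Sample standard deviations s_i = √(s[i,i]):
  s(A) = √(7.0667) = 2.6583
  s(B) = √(7.7667) = 2.7869

Step 3 — r_{ij} = s_{ij} / (s_i · s_j):
  r[A,A] = 1 (diagonal).
  r[A,B] = 3.2667 / (2.6583 · 2.7869) = 3.2667 / 7.4084 = 0.4409
  r[B,B] = 1 (diagonal).

R is symmetric with unit diagonal. Assembling:

R = [[1, 0.4409],
 [0.4409, 1]]


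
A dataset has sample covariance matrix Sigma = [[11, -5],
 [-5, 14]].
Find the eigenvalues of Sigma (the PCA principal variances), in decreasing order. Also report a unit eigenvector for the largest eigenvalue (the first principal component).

Step 1 — characteristic polynomial of 2×2 Sigma:
  det(Sigma - λI) = λ² - trace · λ + det = 0.
  trace = 11 + 14 = 25, det = 11·14 - (-5)² = 129.
Step 2 — discriminant:
  Δ = trace² - 4·det = 625 - 516 = 109.
Step 3 — eigenvalues:
  λ = (trace ± √Δ)/2 = (25 ± 10.4403)/2,
  λ_1 = 17.7202,  λ_2 = 7.2798.

Step 4 — unit eigenvector for λ_1: solve (Sigma - λ_1 I)v = 0. First row:
  (11 - 17.7202)·v_x + (-5)·v_y = 0, i.e. (-6.7202)·v_x + (-5)·v_y = 0,
  so v ∝ (b, λ_1 - a) = (-5, 6.7202); multiply by -1 so the first entry is positive: u = (5, -6.7202).
  ||u|| = √((5)² + (-6.7202)²) = √(70.1605) ≈ 8.3762,
  v_1 = u/||u|| ≈ (0.5969, -0.8023) (||v_1|| = 1).

λ_1 = 17.7202,  λ_2 = 7.2798;  v_1 ≈ (0.5969, -0.8023)


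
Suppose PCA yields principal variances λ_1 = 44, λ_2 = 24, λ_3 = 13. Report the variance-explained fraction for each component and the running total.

Step 1 — total variance = trace(Sigma) = Σ λ_i = 44 + 24 + 13 = 81.

Step 2 — fraction explained by component i = λ_i / Σ λ:
  PC1: 44/81 = 0.5432
  PC2: 24/81 = 0.2963
  PC3: 13/81 = 0.1605

Step 3 — cumulative fraction after k components = (λ_1 + ... + λ_k) / Σ λ:
  k = 1: 44/81 = 0.5432
  k = 2: (44 + 24)/81 = 68/81 = 0.8395
  k = 3: (44 + 24 + 13)/81 = 81/81 = 1

Summary (fraction, with percent):

explained: PC1 0.5432 (54.32%), PC2 0.2963 (29.63%), PC3 0.1605 (16.05%);  cumulative: 0.5432, 0.8395, 1


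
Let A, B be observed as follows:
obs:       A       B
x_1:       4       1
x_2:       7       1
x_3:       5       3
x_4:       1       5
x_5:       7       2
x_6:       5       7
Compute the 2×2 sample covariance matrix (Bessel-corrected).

Step 1 — column means:
  mean(A) = (4 + 7 + 5 + 1 + 7 + 5) / 6 = 29/6 = 4.8333
  mean(B) = (1 + 1 + 3 + 5 + 2 + 7) / 6 = 19/6 = 3.1667

Step 2 — sample covariance S[i,j] = (1/(n-1)) · Σ_k (x_{k,i} - mean_i) · (x_{k,j} - mean_j), with n-1 = 5.
  S[A,A] = ((-0.8333)·(-0.8333) + (2.1667)·(2.1667) + (0.1667)·(0.1667) + (-3.8333)·(-3.8333) + (2.1667)·(2.1667) + (0.1667)·(0.1667)) / 5 = 24.8333/5 = 4.9667
  S[A,B] = ((-0.8333)·(-2.1667) + (2.1667)·(-2.1667) + (0.1667)·(-0.1667) + (-3.8333)·(1.8333) + (2.1667)·(-1.1667) + (0.1667)·(3.8333)) / 5 = -11.8333/5 = -2.3667
  S[B,B] = ((-2.1667)·(-2.1667) + (-2.1667)·(-2.1667) + (-0.1667)·(-0.1667) + (1.8333)·(1.8333) + (-1.1667)·(-1.1667) + (3.8333)·(3.8333)) / 5 = 28.8333/5 = 5.7667

S is symmetric (S[j,i] = S[i,j]). Assembling:

S = [[4.9667, -2.3667],
 [-2.3667, 5.7667]]


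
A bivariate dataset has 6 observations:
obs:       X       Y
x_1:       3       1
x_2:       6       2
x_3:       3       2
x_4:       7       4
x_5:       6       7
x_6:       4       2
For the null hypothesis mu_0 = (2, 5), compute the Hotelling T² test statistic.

Step 1 — sample mean vector:
  mean(X) = (3 + 6 + 3 + 7 + 6 + 4) / 6 = 29/6 = 4.8333
  mean(Y) = (1 + 2 + 2 + 4 + 7 + 2) / 6 = 18/6 = 3
  x̄ = (4.8333, 3),  deviation x̄ - mu_0 = (4.8333, 3) - (2, 5) = (2.8333, -2).

Step 2 — sample covariance matrix, S[i,j] = (1/(n-1)) · Σ_k (x_{k,i} - mean_i) · (x_{k,j} - mean_j), divisor n-1 = 5:
  S[X,X] = ((-1.8333)·(-1.8333) + (1.1667)·(1.1667) + (-1.8333)·(-1.8333) + (2.1667)·(2.1667) + (1.1667)·(1.1667) + (-0.8333)·(-0.8333)) / 5 = 14.8333/5 = 2.9667
  S[X,Y] = ((-1.8333)·(-2) + (1.1667)·(-1) + (-1.8333)·(-1) + (2.1667)·(1) + (1.1667)·(4) + (-0.8333)·(-1)) / 5 = 12/5 = 2.4
  S[Y,Y] = ((-2)·(-2) + (-1)·(-1) + (-1)·(-1) + (1)·(1) + (4)·(4) + (-1)·(-1)) / 5 = 24/5 = 4.8
  S = [[2.9667, 2.4],
 [2.4, 4.8]].

Step 3 — invert S. det(S) = 2.9667·4.8 - (2.4)² = 8.48.
  S^{-1} = (1/det) · [[d, -b], [-b, a]] = [[0.566, -0.283],
 [-0.283, 0.3498]].

Step 4 — quadratic form (x̄ - mu_0)^T · S^{-1} · (x̄ - mu_0):
  S^{-1} · (x̄ - mu_0) = (2.1698, -1.5016),
  (x̄ - mu_0)^T · [...] = (2.8333)·(2.1698) + (-2)·(-1.5016) = 9.1509.

Step 5 — scale by n: T² = 6 · 9.1509 = 54.9057.

T² ≈ 54.9057


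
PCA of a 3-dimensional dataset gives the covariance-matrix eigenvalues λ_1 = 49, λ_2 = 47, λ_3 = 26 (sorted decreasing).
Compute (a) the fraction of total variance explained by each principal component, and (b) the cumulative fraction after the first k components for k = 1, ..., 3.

Step 1 — total variance = trace(Sigma) = Σ λ_i = 49 + 47 + 26 = 122.

Step 2 — fraction explained by component i = λ_i / Σ λ:
  PC1: 49/122 = 0.4016
  PC2: 47/122 = 0.3852
  PC3: 26/122 = 0.2131

Step 3 — cumulative fraction after k components = (λ_1 + ... + λ_k) / Σ λ:
  k = 1: 49/122 = 0.4016
  k = 2: (49 + 47)/122 = 96/122 = 0.7869
  k = 3: (49 + 47 + 26)/122 = 122/122 = 1

Summary (fraction, with percent):

explained: PC1 0.4016 (40.16%), PC2 0.3852 (38.52%), PC3 0.2131 (21.31%);  cumulative: 0.4016, 0.7869, 1


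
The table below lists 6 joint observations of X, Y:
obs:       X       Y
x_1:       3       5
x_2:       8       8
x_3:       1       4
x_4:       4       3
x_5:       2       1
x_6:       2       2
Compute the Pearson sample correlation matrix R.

Step 1 — column means:
  mean(X) = (3 + 8 + 1 + 4 + 2 + 2) / 6 = 20/6 = 3.3333
  mean(Y) = (5 + 8 + 4 + 3 + 1 + 2) / 6 = 23/6 = 3.8333

Step 2 — sample variances and covariances s[i,j] = (1/(n-1)) · Σ_k (x_{k,i} - mean_i) · (x_{k,j} - mean_j), with n-1 = 5:
  s[X,X] = ((-0.3333)·(-0.3333) + (4.6667)·(4.6667) + (-2.3333)·(-2.3333) + (0.6667)·(0.6667) + (-1.3333)·(-1.3333) + (-1.3333)·(-1.3333)) / 5 = 31.3333/5 = 6.2667
  s[X,Y] = ((-0.3333)·(1.1667) + (4.6667)·(4.1667) + (-2.3333)·(0.1667) + (0.6667)·(-0.8333) + (-1.3333)·(-2.8333) + (-1.3333)·(-1.8333)) / 5 = 24.3333/5 = 4.8667
  s[Y,Y] = ((1.1667)·(1.1667) + (4.1667)·(4.1667) + (0.1667)·(0.1667) + (-0.8333)·(-0.8333) + (-2.8333)·(-2.8333) + (-1.8333)·(-1.8333)) / 5 = 30.8333/5 = 6.1667
  Sample standard deviations s_i = √(s[i,i]):
  s(X) = √(6.2667) = 2.5033
  s(Y) = √(6.1667) = 2.4833

Step 3 — r_{ij} = s_{ij} / (s_i · s_j):
  r[X,X] = 1 (diagonal).
  r[X,Y] = 4.8667 / (2.5033 · 2.4833) = 4.8667 / 6.2165 = 0.7829
  r[Y,Y] = 1 (diagonal).

R is symmetric with unit diagonal. Assembling:

R = [[1, 0.7829],
 [0.7829, 1]]
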